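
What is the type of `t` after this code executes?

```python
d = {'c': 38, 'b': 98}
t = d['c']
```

Accessing dict[str, int] with key 'c' returns int value 38

int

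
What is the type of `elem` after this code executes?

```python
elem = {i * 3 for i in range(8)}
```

A set comprehension {expr for x in iterable} produces a set

set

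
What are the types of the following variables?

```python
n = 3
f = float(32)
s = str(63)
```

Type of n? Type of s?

n is int; s is str

int, str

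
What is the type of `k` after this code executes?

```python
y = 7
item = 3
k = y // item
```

int // int returns int (7 // 3 = 2)

int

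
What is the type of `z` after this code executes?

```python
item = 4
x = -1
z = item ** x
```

int ** negative int returns float

float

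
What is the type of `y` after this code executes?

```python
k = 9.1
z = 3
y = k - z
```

float - int returns float (9.1 - 3 = 6.1)

float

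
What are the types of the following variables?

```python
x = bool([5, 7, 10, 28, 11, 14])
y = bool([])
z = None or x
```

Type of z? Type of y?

None or <bool> returns the bool; bool() returns bool

bool, bool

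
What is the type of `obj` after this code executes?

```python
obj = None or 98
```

'or' with None returns the other value (98, int)

int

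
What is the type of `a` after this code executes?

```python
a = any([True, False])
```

any() returns bool

bool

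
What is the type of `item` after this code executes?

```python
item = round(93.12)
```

round() with no ndigits arg returns int

int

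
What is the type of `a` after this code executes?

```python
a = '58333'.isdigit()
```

str.isdigit() returns bool

bool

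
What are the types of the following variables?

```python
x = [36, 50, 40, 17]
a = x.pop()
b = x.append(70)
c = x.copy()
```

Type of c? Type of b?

list.copy() returns list; list.append() returns None

list, NoneType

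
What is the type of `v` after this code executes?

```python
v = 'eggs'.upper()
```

str.upper() returns str

str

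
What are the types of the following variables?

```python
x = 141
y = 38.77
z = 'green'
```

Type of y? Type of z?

y is float; z is str

float, str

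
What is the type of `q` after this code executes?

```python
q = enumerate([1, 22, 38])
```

enumerate() returns an enumerate iterator object

enumerate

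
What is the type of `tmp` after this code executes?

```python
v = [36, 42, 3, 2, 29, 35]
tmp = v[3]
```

Indexing a list of ints returns int (v[3] = 2)

int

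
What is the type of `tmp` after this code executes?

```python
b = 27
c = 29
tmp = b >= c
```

Comparison operators return bool

bool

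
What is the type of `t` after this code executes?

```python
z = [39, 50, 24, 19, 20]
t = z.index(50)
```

list.index() returns int

int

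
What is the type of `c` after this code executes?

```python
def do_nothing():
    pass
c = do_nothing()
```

A function with no return statement returns None

NoneType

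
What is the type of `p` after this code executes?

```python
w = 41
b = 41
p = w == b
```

Equality comparison returns bool

bool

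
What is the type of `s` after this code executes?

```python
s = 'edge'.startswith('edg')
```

str.startswith() returns bool

bool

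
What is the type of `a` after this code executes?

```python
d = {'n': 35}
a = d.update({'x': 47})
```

dict.update() returns None

NoneType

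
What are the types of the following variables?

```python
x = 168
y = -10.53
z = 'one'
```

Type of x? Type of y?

x is int; y is float

int, float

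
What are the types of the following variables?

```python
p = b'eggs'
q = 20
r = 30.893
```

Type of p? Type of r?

p is bytes; r is float

bytes, float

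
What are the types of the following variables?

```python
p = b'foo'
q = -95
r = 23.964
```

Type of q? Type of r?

q is int; r is float

int, float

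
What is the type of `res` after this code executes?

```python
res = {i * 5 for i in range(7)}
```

A set comprehension {expr for x in iterable} produces a set

set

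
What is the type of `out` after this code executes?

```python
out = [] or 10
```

'or' returns first truthy value (10, which is int)

int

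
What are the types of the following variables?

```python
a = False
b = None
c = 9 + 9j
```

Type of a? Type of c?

a is bool; c is complex

bool, complex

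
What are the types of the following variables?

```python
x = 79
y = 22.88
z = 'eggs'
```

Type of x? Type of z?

x is int; z is str

int, str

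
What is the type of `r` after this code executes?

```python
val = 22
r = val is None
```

'is' comparison returns bool

bool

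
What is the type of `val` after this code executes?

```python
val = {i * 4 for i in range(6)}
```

A set comprehension {expr for x in iterable} produces a set

set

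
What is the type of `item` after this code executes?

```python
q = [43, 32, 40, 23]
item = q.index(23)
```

list.index() returns int

int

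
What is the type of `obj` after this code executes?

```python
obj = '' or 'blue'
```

'or' returns first truthy value ('blue', which is str)

str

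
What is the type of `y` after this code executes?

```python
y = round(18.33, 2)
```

round() with ndigits arg returns float

float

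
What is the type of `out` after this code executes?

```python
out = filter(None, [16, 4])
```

filter() returns a filter iterator object

filter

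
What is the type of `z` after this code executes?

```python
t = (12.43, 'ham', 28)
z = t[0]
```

Index 0 of tuple is 12.43 which is float

float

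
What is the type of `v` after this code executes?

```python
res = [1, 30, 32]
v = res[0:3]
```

Slicing a list always returns a list

list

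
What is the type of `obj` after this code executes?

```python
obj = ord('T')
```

ord() returns int (Unicode code point)

int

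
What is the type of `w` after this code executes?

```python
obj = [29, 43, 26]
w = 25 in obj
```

'in' operator returns bool

bool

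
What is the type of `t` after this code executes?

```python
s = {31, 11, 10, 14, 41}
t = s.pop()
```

Popping from a set of ints returns int

int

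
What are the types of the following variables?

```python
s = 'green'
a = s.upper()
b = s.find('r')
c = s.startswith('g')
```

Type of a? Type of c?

str.upper() returns str; str.startswith() returns bool

str, bool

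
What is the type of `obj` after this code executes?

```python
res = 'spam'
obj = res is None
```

'is' comparison returns bool

bool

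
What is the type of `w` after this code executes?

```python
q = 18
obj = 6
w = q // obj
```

int // int returns int (18 // 6 = 3)

int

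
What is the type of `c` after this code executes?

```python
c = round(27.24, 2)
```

round() with ndigits arg returns float

float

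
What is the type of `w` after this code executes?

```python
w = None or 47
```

'or' with None returns the other value (47, int)

int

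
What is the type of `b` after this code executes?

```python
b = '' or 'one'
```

'or' returns first truthy value ('one', which is str)

str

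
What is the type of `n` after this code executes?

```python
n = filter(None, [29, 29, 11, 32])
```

filter() returns a filter iterator object

filter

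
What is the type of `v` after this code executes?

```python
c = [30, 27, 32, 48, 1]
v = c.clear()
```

list.clear() returns None

NoneType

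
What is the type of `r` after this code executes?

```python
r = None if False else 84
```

Ternary: condition is False, else branch (84) taken → int

int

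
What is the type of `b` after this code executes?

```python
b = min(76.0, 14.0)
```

min() of floats returns float

float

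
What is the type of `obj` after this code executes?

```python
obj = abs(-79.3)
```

abs() of float returns float

float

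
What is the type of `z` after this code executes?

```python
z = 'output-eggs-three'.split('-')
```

str.split() returns list

list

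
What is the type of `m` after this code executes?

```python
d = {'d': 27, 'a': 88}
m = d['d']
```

Accessing dict[str, int] with key 'd' returns int value 27

int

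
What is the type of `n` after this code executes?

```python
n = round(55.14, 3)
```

round() with ndigits arg returns float

float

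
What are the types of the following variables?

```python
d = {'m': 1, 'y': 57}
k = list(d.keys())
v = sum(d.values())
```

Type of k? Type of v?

list(...) returns list; sum of int values returns int

list, int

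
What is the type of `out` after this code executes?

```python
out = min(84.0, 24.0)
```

min() of floats returns float

float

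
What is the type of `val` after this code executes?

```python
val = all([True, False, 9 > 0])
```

all() returns bool

bool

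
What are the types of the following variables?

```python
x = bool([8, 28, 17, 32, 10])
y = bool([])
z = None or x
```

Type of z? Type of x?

None or <bool> returns the bool; bool() returns bool

bool, bool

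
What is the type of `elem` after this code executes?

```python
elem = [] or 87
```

'or' returns first truthy value (87, which is int)

int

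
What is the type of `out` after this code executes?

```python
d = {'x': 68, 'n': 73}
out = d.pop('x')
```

dict.pop() returns the value (int)

int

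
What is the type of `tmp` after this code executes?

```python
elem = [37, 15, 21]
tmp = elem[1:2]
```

Slicing a list always returns a list

list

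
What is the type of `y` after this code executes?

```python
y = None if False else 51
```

Ternary: condition is False, else branch (51) taken → int

int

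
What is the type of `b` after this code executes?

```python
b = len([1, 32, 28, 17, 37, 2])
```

len() always returns int

int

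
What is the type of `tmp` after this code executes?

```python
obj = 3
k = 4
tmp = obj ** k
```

int ** positive int returns int (3 ** 4 = 81)

int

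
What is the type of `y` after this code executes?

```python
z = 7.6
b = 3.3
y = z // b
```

float // float returns float (floor division preserves float type)

float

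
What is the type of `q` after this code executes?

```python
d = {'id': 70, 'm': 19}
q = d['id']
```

Accessing dict[str, int] with key 'id' returns int value 70

int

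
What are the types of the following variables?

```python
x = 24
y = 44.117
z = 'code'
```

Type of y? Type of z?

y is float; z is str

float, str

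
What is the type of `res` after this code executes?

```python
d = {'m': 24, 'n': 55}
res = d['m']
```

Accessing dict[str, int] with key 'm' returns int value 24

int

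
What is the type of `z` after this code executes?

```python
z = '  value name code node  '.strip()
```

str.strip() returns str

str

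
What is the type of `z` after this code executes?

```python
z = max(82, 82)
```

max() of ints returns int

int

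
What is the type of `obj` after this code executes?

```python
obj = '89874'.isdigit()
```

str.isdigit() returns bool

bool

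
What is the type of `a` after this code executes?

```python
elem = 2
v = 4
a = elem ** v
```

int ** positive int returns int (2 ** 4 = 16)

int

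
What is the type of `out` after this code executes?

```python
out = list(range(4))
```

list(range(...)) returns list

list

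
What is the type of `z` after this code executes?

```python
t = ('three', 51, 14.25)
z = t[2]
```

Index 2 of tuple is 14.25 which is float

float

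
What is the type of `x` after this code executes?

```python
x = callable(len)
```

callable() returns bool

bool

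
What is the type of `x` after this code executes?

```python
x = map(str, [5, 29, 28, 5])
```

map() returns a map iterator object

map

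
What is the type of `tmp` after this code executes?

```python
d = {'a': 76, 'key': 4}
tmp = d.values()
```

.values() returns a dict_values view object

dict_values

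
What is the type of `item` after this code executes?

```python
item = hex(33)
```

hex() returns str representation

str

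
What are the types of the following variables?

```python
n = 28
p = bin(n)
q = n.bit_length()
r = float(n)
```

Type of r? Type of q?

float() returns float; int.bit_length() returns int

float, int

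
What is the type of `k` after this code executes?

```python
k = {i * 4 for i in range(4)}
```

A set comprehension {expr for x in iterable} produces a set

set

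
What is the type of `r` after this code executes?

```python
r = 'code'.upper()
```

str.upper() returns str

str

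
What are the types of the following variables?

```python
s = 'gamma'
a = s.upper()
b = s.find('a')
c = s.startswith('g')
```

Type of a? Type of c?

str.upper() returns str; str.startswith() returns bool

str, bool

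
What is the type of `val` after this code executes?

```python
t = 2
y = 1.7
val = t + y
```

int + float returns float (2 + 1.7 = 3.7)

float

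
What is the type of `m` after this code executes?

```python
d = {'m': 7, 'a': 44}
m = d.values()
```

.values() returns a dict_values view object

dict_values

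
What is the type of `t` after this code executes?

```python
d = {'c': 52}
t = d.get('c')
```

dict.get() returns the value (int) when key is found

int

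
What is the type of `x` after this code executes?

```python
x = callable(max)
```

callable() returns bool

bool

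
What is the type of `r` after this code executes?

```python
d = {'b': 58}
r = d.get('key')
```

dict.get() returns None when key 'key' is not found and no default given

NoneType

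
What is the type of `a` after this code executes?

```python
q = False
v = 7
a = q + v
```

bool + int returns int (False is 0, so 0 + 7 = 7)

int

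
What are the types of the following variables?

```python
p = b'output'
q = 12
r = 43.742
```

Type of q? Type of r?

q is int; r is float

int, float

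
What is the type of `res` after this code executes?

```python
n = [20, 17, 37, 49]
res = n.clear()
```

list.clear() returns None

NoneType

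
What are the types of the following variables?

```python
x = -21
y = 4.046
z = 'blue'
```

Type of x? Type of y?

x is int; y is float

int, float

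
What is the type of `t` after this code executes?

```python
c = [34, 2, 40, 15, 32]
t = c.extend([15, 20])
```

list.extend() returns None

NoneType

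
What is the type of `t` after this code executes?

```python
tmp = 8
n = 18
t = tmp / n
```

int / int always returns float in Python 3 (8 / 18 = 0.444444)

float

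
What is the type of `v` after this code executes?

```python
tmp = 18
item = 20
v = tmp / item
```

int / int always returns float in Python 3 (18 / 20 = 0.9)

float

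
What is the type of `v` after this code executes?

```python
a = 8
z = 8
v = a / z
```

int / int always returns float in Python 3 (8 / 8 = 1)

float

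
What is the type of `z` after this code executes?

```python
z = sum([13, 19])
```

sum() of ints returns int

int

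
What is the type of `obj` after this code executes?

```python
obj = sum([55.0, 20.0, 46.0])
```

sum() of floats returns float

float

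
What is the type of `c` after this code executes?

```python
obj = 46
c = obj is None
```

'is' comparison returns bool

bool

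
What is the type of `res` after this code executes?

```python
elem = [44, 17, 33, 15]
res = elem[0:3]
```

Slicing a list always returns a list

list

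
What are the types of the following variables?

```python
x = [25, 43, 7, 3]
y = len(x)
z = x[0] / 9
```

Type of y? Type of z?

len() returns int; int / int returns float

int, float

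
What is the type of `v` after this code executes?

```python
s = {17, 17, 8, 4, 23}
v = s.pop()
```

Popping from a set of ints returns int

int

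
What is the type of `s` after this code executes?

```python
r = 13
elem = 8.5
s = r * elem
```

int * float returns float (13 * 8.5 = 110.5)

float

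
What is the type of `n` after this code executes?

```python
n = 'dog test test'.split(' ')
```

str.split() returns list

list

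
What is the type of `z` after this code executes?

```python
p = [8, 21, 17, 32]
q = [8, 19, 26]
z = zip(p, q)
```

zip() returns a zip iterator object

zip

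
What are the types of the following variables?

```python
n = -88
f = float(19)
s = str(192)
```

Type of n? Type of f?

n is int; f is float

int, float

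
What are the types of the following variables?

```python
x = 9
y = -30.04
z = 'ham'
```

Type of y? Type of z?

y is float; z is str

float, str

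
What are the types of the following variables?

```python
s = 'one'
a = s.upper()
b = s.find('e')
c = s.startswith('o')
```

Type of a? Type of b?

str.upper() returns str; str.find() returns int

str, int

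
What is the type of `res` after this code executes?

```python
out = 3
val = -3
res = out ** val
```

int ** negative int returns float

float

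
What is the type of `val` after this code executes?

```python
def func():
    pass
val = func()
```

A function with no return statement returns None

NoneType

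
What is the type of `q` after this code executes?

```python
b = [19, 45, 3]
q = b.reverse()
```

list.reverse() returns None

NoneType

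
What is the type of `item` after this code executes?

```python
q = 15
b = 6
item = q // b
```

int // int returns int (15 // 6 = 2)

int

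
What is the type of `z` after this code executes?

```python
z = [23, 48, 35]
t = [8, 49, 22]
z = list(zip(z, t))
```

list(zip(...)) returns a list of tuples

list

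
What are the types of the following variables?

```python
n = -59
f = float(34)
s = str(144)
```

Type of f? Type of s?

f is float; s is str

float, str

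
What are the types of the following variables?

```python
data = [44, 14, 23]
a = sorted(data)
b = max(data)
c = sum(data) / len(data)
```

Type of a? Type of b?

sorted() returns list; max of ints returns int

list, int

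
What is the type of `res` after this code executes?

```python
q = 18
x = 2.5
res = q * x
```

int * float returns float (18 * 2.5 = 45.0)

float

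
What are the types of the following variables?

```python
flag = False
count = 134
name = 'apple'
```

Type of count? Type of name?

count is int; name is str

int, str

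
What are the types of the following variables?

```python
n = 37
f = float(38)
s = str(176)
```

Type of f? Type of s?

f is float; s is str

float, str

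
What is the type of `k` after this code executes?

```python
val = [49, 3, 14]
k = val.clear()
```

list.clear() returns None

NoneType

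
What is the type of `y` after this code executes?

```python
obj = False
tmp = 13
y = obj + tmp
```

bool + int returns int (False is 0, so 0 + 13 = 13)

int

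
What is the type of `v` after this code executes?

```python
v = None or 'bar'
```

'or' with None returns the other value ('bar', str)

str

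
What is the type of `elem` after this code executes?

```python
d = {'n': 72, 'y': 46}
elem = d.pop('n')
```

dict.pop() returns the value (int)

int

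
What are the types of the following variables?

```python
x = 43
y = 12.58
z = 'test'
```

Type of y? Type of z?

y is float; z is str

float, str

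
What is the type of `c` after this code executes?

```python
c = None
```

None has type NoneType

NoneType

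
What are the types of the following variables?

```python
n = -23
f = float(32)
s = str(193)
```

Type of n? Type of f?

n is int; f is float

int, float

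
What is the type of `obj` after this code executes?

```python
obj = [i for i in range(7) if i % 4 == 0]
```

A list comprehension [...] produces a list

list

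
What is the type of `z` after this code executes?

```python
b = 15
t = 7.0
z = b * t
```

int * float returns float (15 * 7.0 = 105.0)

float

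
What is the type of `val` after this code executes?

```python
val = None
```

None has type NoneType

NoneType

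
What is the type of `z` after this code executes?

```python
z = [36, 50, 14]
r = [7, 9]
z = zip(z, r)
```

zip() returns a zip iterator object

zip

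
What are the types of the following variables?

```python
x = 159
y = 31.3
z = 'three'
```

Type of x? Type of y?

x is int; y is float

int, float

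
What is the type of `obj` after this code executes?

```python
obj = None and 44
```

'and' returns first falsy value (None)

NoneType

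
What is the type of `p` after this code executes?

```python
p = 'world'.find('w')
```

str.find() returns int (index, or -1)

int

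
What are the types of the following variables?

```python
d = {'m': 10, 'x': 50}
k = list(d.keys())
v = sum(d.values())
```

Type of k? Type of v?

list(...) returns list; sum of int values returns int

list, int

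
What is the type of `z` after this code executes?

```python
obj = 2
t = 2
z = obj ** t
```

int ** positive int returns int (2 ** 2 = 4)

int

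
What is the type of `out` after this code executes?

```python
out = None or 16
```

'or' with None returns the other value (16, int)

int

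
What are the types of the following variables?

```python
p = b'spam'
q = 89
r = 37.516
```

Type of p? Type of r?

p is bytes; r is float

bytes, float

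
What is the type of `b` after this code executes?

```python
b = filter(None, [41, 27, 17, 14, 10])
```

filter() returns a filter iterator object

filter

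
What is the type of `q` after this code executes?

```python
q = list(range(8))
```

list(range(...)) returns list

list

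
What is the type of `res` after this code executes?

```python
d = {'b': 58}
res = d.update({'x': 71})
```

dict.update() returns None

NoneType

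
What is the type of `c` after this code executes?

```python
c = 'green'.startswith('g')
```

str.startswith() returns bool

bool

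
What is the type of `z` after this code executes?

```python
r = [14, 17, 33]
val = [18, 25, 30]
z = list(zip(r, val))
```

list(zip(...)) returns a list of tuples

list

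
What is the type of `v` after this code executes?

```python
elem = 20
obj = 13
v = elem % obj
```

int % int returns int (20 % 13 = 7)

int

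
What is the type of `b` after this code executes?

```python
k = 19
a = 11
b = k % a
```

int % int returns int (19 % 11 = 8)

int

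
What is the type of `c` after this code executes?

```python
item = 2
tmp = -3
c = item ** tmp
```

int ** negative int returns float

float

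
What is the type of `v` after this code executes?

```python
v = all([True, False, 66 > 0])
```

all() returns bool

bool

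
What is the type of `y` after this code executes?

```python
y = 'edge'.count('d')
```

str.count() returns int

int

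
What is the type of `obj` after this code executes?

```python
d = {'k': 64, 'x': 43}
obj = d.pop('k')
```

dict.pop() returns the value (int)

int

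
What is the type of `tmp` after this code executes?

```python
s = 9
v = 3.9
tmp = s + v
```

int + float returns float (9 + 3.9 = 12.9)

float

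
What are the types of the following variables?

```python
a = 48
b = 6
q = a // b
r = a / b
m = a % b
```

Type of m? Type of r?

int % int returns int; int / int returns float

int, float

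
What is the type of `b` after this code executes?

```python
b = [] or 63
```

'or' returns first truthy value (63, which is int)

int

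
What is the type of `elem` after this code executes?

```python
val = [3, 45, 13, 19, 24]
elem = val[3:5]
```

Slicing a list always returns a list

list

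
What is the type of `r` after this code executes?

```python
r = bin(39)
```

bin() returns str representation

str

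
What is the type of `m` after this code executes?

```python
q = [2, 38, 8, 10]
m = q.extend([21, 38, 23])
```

list.extend() returns None

NoneType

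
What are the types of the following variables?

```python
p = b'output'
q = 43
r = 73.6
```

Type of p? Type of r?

p is bytes; r is float

bytes, float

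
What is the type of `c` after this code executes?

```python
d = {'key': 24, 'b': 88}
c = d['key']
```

Accessing dict[str, int] with key 'key' returns int value 24

int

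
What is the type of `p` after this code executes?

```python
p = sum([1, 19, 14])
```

sum() of ints returns int

int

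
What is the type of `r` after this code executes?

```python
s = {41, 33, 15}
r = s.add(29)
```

set.add() returns None (mutates in place)

NoneType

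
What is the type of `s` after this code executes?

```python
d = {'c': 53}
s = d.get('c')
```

dict.get() returns the value (int) when key is found

int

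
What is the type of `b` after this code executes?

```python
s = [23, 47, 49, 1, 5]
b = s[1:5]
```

Slicing a list always returns a list

list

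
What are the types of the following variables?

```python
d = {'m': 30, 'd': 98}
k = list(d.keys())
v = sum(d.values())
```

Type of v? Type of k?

sum of int values returns int; list(...) returns list

int, list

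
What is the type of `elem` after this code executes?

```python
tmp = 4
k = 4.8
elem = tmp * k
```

int * float returns float (4 * 4.8 = 19.2)

float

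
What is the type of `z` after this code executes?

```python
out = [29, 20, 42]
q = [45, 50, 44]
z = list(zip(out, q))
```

list(zip(...)) returns a list of tuples

list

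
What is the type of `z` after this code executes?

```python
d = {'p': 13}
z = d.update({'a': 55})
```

dict.update() returns None

NoneType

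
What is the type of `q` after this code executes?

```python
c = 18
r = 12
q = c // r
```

int // int returns int (18 // 12 = 1)

int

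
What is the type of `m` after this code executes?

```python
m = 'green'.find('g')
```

str.find() returns int (index, or -1)

int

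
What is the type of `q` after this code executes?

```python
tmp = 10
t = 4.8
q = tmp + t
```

int + float returns float (10 + 4.8 = 14.8)

float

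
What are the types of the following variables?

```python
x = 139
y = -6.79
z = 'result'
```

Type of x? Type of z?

x is int; z is str

int, str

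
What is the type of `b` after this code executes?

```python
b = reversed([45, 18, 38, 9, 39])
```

reversed() on a list returns a list_reverseiterator

list_reverseiterator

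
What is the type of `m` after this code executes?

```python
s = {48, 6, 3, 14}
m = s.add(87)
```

set.add() returns None (mutates in place)

NoneType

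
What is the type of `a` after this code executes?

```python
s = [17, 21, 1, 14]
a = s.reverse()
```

list.reverse() returns None

NoneType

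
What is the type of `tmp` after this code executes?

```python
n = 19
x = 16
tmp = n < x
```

Comparison operators return bool

bool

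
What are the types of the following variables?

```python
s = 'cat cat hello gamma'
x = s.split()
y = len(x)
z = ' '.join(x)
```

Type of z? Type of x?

str.join() returns str; str.split() returns list

str, list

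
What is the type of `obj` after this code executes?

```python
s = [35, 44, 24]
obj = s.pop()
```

list.pop() returns the popped element (int here)

int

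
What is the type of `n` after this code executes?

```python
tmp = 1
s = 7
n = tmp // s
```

int // int returns int (1 // 7 = 0)

int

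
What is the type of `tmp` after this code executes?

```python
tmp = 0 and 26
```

'and' returns the first falsy value (0, which is int)

int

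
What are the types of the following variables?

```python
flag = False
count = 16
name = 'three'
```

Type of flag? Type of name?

flag is bool; name is str

bool, str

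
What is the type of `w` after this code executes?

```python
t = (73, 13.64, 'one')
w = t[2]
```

Index 2 of tuple is 'one' which is str

str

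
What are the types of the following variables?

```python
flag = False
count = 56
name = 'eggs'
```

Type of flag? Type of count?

flag is bool; count is int

bool, int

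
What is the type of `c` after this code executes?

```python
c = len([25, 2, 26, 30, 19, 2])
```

len() always returns int

int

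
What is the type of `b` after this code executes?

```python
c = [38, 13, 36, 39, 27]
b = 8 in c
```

'in' operator returns bool

bool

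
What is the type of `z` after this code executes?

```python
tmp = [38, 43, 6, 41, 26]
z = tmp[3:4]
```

Slicing a list always returns a list

list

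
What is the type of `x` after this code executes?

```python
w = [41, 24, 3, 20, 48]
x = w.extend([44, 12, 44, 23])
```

list.extend() returns None

NoneType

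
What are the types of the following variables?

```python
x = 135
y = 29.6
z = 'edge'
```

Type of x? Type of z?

x is int; z is str

int, str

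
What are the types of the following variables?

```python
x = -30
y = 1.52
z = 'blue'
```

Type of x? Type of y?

x is int; y is float

int, float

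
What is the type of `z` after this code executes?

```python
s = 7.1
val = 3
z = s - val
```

float - int returns float (7.1 - 3 = 4.1)

float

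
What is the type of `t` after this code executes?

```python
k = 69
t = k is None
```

'is' comparison returns bool

bool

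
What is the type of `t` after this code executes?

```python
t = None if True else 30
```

Ternary: condition is True, if branch (None) taken → NoneType

NoneType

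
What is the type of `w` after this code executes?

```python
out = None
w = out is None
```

'is' comparison returns bool

bool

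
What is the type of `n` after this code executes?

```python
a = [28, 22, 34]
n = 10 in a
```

'in' operator returns bool

bool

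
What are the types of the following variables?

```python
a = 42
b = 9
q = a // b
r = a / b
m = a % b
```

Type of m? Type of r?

int % int returns int; int / int returns float

int, float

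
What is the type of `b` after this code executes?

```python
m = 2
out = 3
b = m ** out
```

int ** positive int returns int (2 ** 3 = 8)

int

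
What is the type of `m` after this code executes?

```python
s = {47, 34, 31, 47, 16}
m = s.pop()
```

Popping from a set of ints returns int

int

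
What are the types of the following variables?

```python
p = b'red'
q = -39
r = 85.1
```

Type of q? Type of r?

q is int; r is float

int, float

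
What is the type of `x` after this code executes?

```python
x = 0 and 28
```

'and' returns the first falsy value (0, which is int)

int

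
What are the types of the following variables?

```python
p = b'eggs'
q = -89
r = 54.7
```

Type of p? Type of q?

p is bytes; q is int

bytes, int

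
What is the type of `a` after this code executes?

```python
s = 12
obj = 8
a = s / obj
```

int / int always returns float in Python 3 (12 / 8 = 1.5)

float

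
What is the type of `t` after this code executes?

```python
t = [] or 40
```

'or' returns first truthy value (40, which is int)

int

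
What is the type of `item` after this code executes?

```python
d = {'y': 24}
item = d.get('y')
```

dict.get() returns the value (int) when key is found

int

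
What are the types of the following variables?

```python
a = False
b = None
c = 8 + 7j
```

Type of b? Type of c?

b is NoneType; c is complex

NoneType, complex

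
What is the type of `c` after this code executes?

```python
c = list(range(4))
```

list(range(...)) returns list

list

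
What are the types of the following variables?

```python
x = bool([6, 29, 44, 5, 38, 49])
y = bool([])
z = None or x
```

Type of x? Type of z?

bool() returns bool; None or <bool> returns the bool

bool, bool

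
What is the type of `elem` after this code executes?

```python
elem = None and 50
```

'and' returns first falsy value (None)

NoneType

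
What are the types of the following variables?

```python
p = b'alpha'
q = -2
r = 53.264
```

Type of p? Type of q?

p is bytes; q is int

bytes, int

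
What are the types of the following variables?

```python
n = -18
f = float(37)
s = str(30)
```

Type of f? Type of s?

f is float; s is str

float, str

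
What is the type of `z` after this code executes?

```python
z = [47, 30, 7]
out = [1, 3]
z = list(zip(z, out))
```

list(zip(...)) returns a list of tuples

list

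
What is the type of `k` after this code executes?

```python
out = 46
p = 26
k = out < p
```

Comparison operators return bool

bool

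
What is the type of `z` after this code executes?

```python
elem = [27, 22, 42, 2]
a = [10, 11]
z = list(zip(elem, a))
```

list(zip(...)) returns a list of tuples

list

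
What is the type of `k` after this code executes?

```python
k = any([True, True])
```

any() returns bool

bool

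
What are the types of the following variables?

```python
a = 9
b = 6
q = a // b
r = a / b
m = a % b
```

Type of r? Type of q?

int / int returns float; int // int returns int

float, int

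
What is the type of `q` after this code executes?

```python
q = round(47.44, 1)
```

round() with ndigits arg returns float

float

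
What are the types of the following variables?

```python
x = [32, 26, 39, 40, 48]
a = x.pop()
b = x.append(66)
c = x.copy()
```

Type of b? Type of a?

list.append() returns None; list.pop() returns the element (int)

NoneType, int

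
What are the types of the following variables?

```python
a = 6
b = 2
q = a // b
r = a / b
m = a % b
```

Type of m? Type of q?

int % int returns int; int // int returns int

int, int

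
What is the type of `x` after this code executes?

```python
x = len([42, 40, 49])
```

len() always returns int

int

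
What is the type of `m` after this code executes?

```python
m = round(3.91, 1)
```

round() with ndigits arg returns float

float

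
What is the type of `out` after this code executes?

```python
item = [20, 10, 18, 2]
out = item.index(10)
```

list.index() returns int

int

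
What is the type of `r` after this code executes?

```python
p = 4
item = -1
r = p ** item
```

int ** negative int returns float

float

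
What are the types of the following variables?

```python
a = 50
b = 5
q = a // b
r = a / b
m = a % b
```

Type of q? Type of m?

int // int returns int; int % int returns int

int, int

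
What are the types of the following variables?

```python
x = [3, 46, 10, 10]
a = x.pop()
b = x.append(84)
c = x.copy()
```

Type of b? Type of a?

list.append() returns None; list.pop() returns the element (int)

NoneType, int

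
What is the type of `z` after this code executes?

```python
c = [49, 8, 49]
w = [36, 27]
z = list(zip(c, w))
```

list(zip(...)) returns a list of tuples

list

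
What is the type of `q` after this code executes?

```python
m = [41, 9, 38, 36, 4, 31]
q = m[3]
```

Indexing a list of ints returns int (m[3] = 36)

int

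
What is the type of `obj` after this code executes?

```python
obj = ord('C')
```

ord() returns int (Unicode code point)

int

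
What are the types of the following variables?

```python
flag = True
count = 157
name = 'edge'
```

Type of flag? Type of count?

flag is bool; count is int

bool, int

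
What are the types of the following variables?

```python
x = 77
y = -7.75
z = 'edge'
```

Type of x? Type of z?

x is int; z is str

int, str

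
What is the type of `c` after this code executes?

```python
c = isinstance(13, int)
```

isinstance() returns bool

bool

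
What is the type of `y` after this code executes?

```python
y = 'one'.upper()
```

str.upper() returns str

str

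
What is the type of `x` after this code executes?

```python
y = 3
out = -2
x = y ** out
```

int ** negative int returns float

float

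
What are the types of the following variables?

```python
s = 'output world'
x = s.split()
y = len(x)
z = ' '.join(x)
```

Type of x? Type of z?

str.split() returns list; str.join() returns str

list, str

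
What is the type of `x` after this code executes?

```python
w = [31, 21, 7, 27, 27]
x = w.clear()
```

list.clear() returns None

NoneType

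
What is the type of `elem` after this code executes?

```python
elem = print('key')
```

print() returns None

NoneType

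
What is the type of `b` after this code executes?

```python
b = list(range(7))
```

list(range(...)) returns list

list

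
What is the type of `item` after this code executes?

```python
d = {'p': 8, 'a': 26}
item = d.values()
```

.values() returns a dict_values view object

dict_values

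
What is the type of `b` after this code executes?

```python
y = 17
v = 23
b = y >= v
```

Comparison operators return bool

bool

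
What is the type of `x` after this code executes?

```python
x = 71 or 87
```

'or' returns the first truthy value (71, which is int)

int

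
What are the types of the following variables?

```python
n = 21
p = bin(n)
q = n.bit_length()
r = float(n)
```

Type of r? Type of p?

float() returns float; bin() returns str

float, str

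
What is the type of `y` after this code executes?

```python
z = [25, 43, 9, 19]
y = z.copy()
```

list.copy() returns list

list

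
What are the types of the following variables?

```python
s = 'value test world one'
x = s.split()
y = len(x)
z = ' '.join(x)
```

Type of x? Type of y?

str.split() returns list; len() returns int

list, int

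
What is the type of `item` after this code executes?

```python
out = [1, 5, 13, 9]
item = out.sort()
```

list.sort() returns None (sorts in place)

NoneType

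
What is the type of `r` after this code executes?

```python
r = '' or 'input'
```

'or' returns first truthy value ('input', which is str)

str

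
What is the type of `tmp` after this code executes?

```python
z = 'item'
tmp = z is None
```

'is' comparison returns bool

bool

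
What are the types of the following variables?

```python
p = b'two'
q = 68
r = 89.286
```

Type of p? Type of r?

p is bytes; r is float

bytes, float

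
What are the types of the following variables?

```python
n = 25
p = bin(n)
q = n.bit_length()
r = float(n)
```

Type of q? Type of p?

int.bit_length() returns int; bin() returns str

int, str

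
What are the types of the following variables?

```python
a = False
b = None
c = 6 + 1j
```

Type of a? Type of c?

a is bool; c is complex

bool, complex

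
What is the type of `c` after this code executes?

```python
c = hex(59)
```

hex() returns str representation

str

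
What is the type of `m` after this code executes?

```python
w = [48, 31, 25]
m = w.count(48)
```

list.count() returns int

int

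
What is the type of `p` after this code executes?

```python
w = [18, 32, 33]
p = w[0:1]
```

Slicing a list always returns a list

list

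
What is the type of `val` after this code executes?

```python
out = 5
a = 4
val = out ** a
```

int ** positive int returns int (5 ** 4 = 625)

int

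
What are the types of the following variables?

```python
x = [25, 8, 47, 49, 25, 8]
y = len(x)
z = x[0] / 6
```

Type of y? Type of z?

len() returns int; int / int returns float

int, float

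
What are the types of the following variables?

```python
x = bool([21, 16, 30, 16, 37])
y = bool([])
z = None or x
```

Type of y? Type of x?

bool() returns bool; bool() returns bool

bool, bool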